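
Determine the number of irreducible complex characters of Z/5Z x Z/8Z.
40

Details: The number of irreducible complex representations of a finite group equals its number of conjugacy classes. Z/5Z x Z/8Z is abelian of order 40, so every element is its own conjugacy class: 40 classes, so Z/5Z x Z/8Z (order 40) has exactly 40 irreducible complex representations.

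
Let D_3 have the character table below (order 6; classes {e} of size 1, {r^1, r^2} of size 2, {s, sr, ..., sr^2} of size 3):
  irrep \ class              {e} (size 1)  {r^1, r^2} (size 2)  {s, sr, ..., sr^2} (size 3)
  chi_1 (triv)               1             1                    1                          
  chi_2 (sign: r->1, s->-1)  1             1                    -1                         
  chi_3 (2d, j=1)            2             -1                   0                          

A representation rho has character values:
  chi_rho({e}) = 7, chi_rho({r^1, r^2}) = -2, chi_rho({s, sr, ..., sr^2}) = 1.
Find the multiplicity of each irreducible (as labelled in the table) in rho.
Multiplicities: chi_1: 1, chi_2: 0, chi_3: 3.

Details: Use <chi_rho, chi> = (1/|G|) sum_C |C| * chi_rho(C) * conj(chi(C)) with |G| = 6 for each irreducible chi in the table:
  <chi_rho, chi_1> = (1/6)[1*(7)*conj(1) + 2*(-2)*conj(1) + 3*(1)*conj(1)]
      = (1/6)[(7) + (-4) + (3)] = 6/6 = 1
  <chi_rho, chi_2> = (1/6)[1*(7)*conj(1) + 2*(-2)*conj(1) + 3*(1)*conj(-1)]
      = (1/6)[(7) + (-4) + (-3)] = 0/6 = 0
  <chi_rho, chi_3> = (1/6)[1*(7)*conj(2) + 2*(-2)*conj(-1) + 3*(1)*conj(0)]
      = (1/6)[(14) + (4) + (0)] = 18/6 = 3
Dimension check: dim(rho) = sum (mult * dim) = 1*1 + 0*1 + 3*2 = 7 = chi_rho(e) = 7.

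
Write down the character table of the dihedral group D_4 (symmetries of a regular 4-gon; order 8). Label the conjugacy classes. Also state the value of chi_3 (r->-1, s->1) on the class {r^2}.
Conjugacy classes: {e} of size 1, {r^2} of size 1, {r^1, r^3} of size 2, {s, sr^2, ...} of size 2, {sr, sr^3, ...} of size 2.
Character table:
  irrep \ class              {e} (size 1)  {r^2} (size 1)  {r^1, r^3} (size 2)  {s, sr^2, ...} (size 2)  {sr, sr^3, ...} (size 2)
  chi_1 (triv)               1             1               1                    1                        1                       
  chi_2 (sign: r->1, s->-1)  1             1               1                    -1                       -1                      
  chi_3 (r->-1, s->1)        1             1               -1                   1                        -1                      
  chi_4 (r->-1, s->-1)       1             1               -1                   -1                       1                       
  chi_5 (2d, j=1)            2             -2              0                    0                        0                       

Spot check: chi_3 (r->-1, s->1) on {r^2} = 1.

Justification: D_4 has order 2*4 = 8 with 5 conjugacy classes, hence 5 irreducibles. Sum of squared dims 1 + 1 + 1 + 1 + 4 = 8 = |G|. Linear characters come from the abelianisation; the 2-dimensional irreps have character r^k -> 2*cos(2*pi*j*k/4), reflections -> 0.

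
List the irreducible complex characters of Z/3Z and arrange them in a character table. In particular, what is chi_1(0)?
Character table of Z/3Z (irreps indexed chi_0,...,chi_2 with chi_k(m) = zeta_3^(k*m), zeta_3 = exp(2*pi*i/3)):
  irrep \ class  {0} (size 1)  {1} (size 1)    {2} (size 1)  
  chi_0          1             1               1             
  chi_1          1             exp(2*I*pi/3)   exp(-2*I*pi/3)
  chi_2          1             exp(-2*I*pi/3)  exp(2*I*pi/3) 

Spot check: chi_1(0) = zeta_3^(1*0) = zeta_3^0 = 1.

Derivation: Z/3Z is abelian, so all 3 irreducible complex representations are 1-dimensional. They are given by chi_k(m) = zeta_3^(k*m) for k = 0,...,2. Row orthogonality: sum_m chi_k(m) conj(chi_l(m)) = 3 * [k = l].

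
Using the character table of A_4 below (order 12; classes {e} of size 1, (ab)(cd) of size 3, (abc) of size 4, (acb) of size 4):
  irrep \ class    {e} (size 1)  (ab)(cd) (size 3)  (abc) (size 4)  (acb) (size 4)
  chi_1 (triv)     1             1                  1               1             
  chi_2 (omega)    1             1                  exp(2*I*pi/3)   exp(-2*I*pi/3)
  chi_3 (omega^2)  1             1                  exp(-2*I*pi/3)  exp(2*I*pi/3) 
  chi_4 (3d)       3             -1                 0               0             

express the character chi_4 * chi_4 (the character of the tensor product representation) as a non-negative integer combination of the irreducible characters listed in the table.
chi_4 tensor chi_4 = chi_1 + chi_2 + chi_3 + 2*chi_4 (all other irreducibles have multiplicity 0).

The character of a tensor product is the pointwise product (chi_4 * chi_4)(C) = chi_4(C) * chi_4(C):
  {e}: (3)*(3), (ab)(cd): (-1)*(-1), (abc): (0)*(0), (acb): (0)*(0)
so (chi_4 * chi_4) takes values
  {e} -> 9, (ab)(cd) -> 1, (abc) -> 0, (acb) -> 0.
Now take the inner product of this character with each irreducible chi from the table, <chi_4*chi_4, chi> = (1/12) sum_C |C| (chi_4*chi_4)(C) conj(chi(C)):
  <chi_4*chi_4, chi_1> = (1/12)[1*(9)*conj(1) + 3*(1)*conj(1) + 4*(0)*conj(1) + 4*(0)*conj(1)]
      = (1/12)[(9) + (3) + (0) + (0)] = 12/12 = 1
  <chi_4*chi_4, chi_2> = (1/12)[1*(9)*conj(1) + 3*(1)*conj(1) + 4*(0)*conj(exp(2*I*pi/3)) + 4*(0)*conj(exp(-2*I*pi/3))]
      = (1/12)[(9) + (3) + (0) + (0)] = 12/12 = 1
  <chi_4*chi_4, chi_3> = (1/12)[1*(9)*conj(1) + 3*(1)*conj(1) + 4*(0)*conj(exp(-2*I*pi/3)) + 4*(0)*conj(exp(2*I*pi/3))]
      = (1/12)[(9) + (3) + (0) + (0)] = 12/12 = 1
  <chi_4*chi_4, chi_4> = (1/12)[1*(9)*conj(3) + 3*(1)*conj(-1) + 4*(0)*conj(0) + 4*(0)*conj(0)]
      = (1/12)[(27) + (-3) + (0) + (0)] = 24/12 = 2
(Exp terms are combined using exp(i*s)*conj(exp(i*t)) = exp(i*(s-t)), and sums of them are collapsed using the identity that for every m > 1 the m distinct m-th roots of unity sum to 0, e.g. 1 + exp(2*I*pi/3) + exp(-2*I*pi/3) = 0.)
Hence the multiplicities are chi_1: 1, chi_2: 1, chi_3: 1, chi_4: 2. Dimension check: dim(chi_4)*dim(chi_4) = 3*3 = 9 and sum (mult * dim) = 1*1 + 1*1 + 1*1 + 2*3 = 9.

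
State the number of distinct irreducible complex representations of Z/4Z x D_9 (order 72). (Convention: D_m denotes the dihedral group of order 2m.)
24

Derivation: The number of irreducible complex representations of a finite group equals its number of conjugacy classes. For a direct product, #classes(G x H) = #classes(G) * #classes(H). Z/4Z has 4 classes (abelian), D_9 has 6 classes, so 4 * 6 = 24, so Z/4Z x D_9 (order 72) has exactly 24 irreducible complex representations.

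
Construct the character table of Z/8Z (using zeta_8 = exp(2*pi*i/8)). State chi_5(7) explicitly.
Character table of Z/8Z (irreps indexed chi_0,...,chi_7 with chi_k(m) = zeta_8^(k*m), zeta_8 = exp(2*pi*i/8)):
  irrep \ class  {0} (size 1)  {1} (size 1)    {2} (size 1)  {3} (size 1)    {4} (size 1)  {5} (size 1)    {6} (size 1)  {7} (size 1)  
  chi_0          1             1               1             1               1             1               1             1             
  chi_1          1             exp(I*pi/4)     I             exp(3*I*pi/4)   -1            exp(-3*I*pi/4)  -I            exp(-I*pi/4)  
  chi_2          1             I               -1            -I              1             I               -1            -I            
  chi_3          1             exp(3*I*pi/4)   -I            exp(I*pi/4)     -1            exp(-I*pi/4)    I             exp(-3*I*pi/4)
  chi_4          1             -1              1             -1              1             -1              1             -1            
  chi_5          1             exp(-3*I*pi/4)  I             exp(-I*pi/4)    -1            exp(I*pi/4)     -I            exp(3*I*pi/4) 
  chi_6          1             -I              -1            I               1             -I              -1            I             
  chi_7          1             exp(-I*pi/4)    -I            exp(-3*I*pi/4)  -1            exp(3*I*pi/4)   I             exp(I*pi/4)   

Spot check: chi_5(7) = zeta_8^(5*7) = zeta_8^35 = exp(3*I*pi/4).

Reasoning: Z/8Z is abelian, so all 8 irreducible complex representations are 1-dimensional. They are given by chi_k(m) = zeta_8^(k*m) for k = 0,...,7. Row orthogonality: sum_m chi_k(m) conj(chi_l(m)) = 8 * [k = l].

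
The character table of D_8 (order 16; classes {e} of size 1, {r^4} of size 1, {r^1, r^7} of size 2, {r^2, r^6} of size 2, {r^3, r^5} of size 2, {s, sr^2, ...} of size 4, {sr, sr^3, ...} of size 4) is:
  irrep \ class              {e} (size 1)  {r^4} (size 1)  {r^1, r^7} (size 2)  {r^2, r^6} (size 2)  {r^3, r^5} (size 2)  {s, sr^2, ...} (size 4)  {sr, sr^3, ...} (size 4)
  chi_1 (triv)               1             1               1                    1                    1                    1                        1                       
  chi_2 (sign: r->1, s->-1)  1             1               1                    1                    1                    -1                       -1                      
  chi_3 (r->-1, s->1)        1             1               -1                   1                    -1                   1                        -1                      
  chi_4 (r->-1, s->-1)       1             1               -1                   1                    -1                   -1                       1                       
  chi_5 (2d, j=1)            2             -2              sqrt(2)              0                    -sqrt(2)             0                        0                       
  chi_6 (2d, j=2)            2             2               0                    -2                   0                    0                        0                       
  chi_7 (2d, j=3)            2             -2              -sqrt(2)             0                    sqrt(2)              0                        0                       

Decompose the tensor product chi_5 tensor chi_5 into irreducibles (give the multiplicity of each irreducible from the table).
chi_5 tensor chi_5 = chi_1 + chi_2 + chi_6 (all other irreducibles have multiplicity 0).

Derivation: The character of a tensor product is the pointwise product (chi_5 * chi_5)(C) = chi_5(C) * chi_5(C):
  {e}: (2)*(2), {r^4}: (-2)*(-2), {r^1, r^7}: (sqrt(2))*(sqrt(2)), {r^2, r^6}: (0)*(0), {r^3, r^5}: (-sqrt(2))*(-sqrt(2)), {s, sr^2, ...}: (0)*(0), {sr, sr^3, ...}: (0)*(0)
so (chi_5 * chi_5) takes values
  {e} -> 4, {r^4} -> 4, {r^1, r^7} -> 2, {r^2, r^6} -> 0, {r^3, r^5} -> 2, {s, sr^2, ...} -> 0, {sr, sr^3, ...} -> 0.
Now take the inner product of this character with each irreducible chi from the table, <chi_5*chi_5, chi> = (1/16) sum_C |C| (chi_5*chi_5)(C) conj(chi(C)):
  <chi_5*chi_5, chi_1> = (1/16)[1*(4)*conj(1) + 1*(4)*conj(1) + 2*(2)*conj(1) + 2*(0)*conj(1) + 2*(2)*conj(1) + 4*(0)*conj(1) + 4*(0)*conj(1)]
      = (1/16)[(4) + (4) + (4) + (0) + (4) + (0) + (0)] = 16/16 = 1
  <chi_5*chi_5, chi_2> = (1/16)[1*(4)*conj(1) + 1*(4)*conj(1) + 2*(2)*conj(1) + 2*(0)*conj(1) + 2*(2)*conj(1) + 4*(0)*conj(-1) + 4*(0)*conj(-1)]
      = (1/16)[(4) + (4) + (4) + (0) + (4) + (0) + (0)] = 16/16 = 1
  <chi_5*chi_5, chi_3> = (1/16)[1*(4)*conj(1) + 1*(4)*conj(1) + 2*(2)*conj(-1) + 2*(0)*conj(1) + 2*(2)*conj(-1) + 4*(0)*conj(1) + 4*(0)*conj(-1)]
      = (1/16)[(4) + (4) + (-4) + (0) + (-4) + (0) + (0)] = 0/16 = 0
  <chi_5*chi_5, chi_4> = (1/16)[1*(4)*conj(1) + 1*(4)*conj(1) + 2*(2)*conj(-1) + 2*(0)*conj(1) + 2*(2)*conj(-1) + 4*(0)*conj(-1) + 4*(0)*conj(1)]
      = (1/16)[(4) + (4) + (-4) + (0) + (-4) + (0) + (0)] = 0/16 = 0
  <chi_5*chi_5, chi_5> = (1/16)[1*(4)*conj(2) + 1*(4)*conj(-2) + 2*(2)*conj(sqrt(2)) + 2*(0)*conj(0) + 2*(2)*conj(-sqrt(2)) + 4*(0)*conj(0) + 4*(0)*conj(0)]
      = (1/16)[(8) + (-8) + (4*sqrt(2)) + (0) + (-4*sqrt(2)) + (0) + (0)] = 0/16 = 0
  <chi_5*chi_5, chi_6> = (1/16)[1*(4)*conj(2) + 1*(4)*conj(2) + 2*(2)*conj(0) + 2*(0)*conj(-2) + 2*(2)*conj(0) + 4*(0)*conj(0) + 4*(0)*conj(0)]
      = (1/16)[(8) + (8) + (0) + (0) + (0) + (0) + (0)] = 16/16 = 1
  <chi_5*chi_5, chi_7> = (1/16)[1*(4)*conj(2) + 1*(4)*conj(-2) + 2*(2)*conj(-sqrt(2)) + 2*(0)*conj(0) + 2*(2)*conj(sqrt(2)) + 4*(0)*conj(0) + 4*(0)*conj(0)]
      = (1/16)[(8) + (-8) + (-4*sqrt(2)) + (0) + (4*sqrt(2)) + (0) + (0)] = 0/16 = 0
Hence the multiplicities are chi_1: 1, chi_2: 1, chi_6: 1. Dimension check: dim(chi_5)*dim(chi_5) = 2*2 = 4 and sum (mult * dim) = 1*1 + 1*1 + 1*2 = 4.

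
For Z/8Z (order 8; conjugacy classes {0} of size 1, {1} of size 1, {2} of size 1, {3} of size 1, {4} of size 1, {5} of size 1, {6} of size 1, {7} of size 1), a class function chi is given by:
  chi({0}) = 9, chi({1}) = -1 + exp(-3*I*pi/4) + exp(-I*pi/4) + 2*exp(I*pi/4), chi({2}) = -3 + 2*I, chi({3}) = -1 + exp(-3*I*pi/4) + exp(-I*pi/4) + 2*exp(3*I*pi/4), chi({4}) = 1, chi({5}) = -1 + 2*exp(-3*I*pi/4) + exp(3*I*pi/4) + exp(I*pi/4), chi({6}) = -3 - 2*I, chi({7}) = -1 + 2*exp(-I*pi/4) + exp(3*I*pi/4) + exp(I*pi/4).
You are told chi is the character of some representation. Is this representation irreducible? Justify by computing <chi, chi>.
Not irreducible (reducible): <chi, chi> = 15 > 1.

Solution. <chi, chi> = (1/|G|) sum_C |C| * |chi(C)|^2 = (1/8)[1*|9|^2 + 1*|-1 + exp(-3*I*pi/4) + exp(-I*pi/4) + 2*exp(I*pi/4)|^2 + 1*|-3 + 2*I|^2 + 1*|-1 + exp(-3*I*pi/4) + exp(-I*pi/4) + 2*exp(3*I*pi/4)|^2 + 1*|1|^2 + 1*|-1 + 2*exp(-3*I*pi/4) + exp(3*I*pi/4) + exp(I*pi/4)|^2 + 1*|-3 - 2*I|^2 + 1*|-1 + 2*exp(-I*pi/4) + exp(3*I*pi/4) + exp(I*pi/4)|^2]
  = (1/8)[(81) + (3 - 3*exp(I*pi/4) - exp(3*I*pi/4) - exp(-3*I*pi/4) - 3*exp(-I*pi/4)) + (13) + (3 - 3*exp(3*I*pi/4) - exp(I*pi/4) - exp(-I*pi/4) - 3*exp(-3*I*pi/4)) + (1) + (3 - 3*exp(3*I*pi/4) - exp(I*pi/4) - exp(-I*pi/4) - 3*exp(-3*I*pi/4)) + (13) + (3 - 3*exp(I*pi/4) - exp(3*I*pi/4) - exp(-3*I*pi/4) - 3*exp(-I*pi/4))] = 120/8 = 15.
(Exp terms are combined using exp(i*s)*conj(exp(i*t)) = exp(i*(s-t)), and sums of them are collapsed using the identity that for every m > 1 the m distinct m-th roots of unity sum to 0, e.g. 1 + exp(2*I*pi/3) + exp(-2*I*pi/3) = 0.)
A character is irreducible iff <chi, chi> = 1, so this representation is reducible.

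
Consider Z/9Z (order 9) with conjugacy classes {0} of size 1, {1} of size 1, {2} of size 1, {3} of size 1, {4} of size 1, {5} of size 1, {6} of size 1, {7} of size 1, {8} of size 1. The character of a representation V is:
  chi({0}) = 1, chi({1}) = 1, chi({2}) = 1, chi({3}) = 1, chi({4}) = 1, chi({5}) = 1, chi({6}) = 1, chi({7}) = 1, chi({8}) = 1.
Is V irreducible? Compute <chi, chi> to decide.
Irreducible: <chi, chi> = 1.

Working: <chi, chi> = (1/|G|) sum_C |C| * |chi(C)|^2 = (1/9)[1*|1|^2 + 1*|1|^2 + 1*|1|^2 + 1*|1|^2 + 1*|1|^2 + 1*|1|^2 + 1*|1|^2 + 1*|1|^2 + 1*|1|^2]
  = (1/9)[(1) + (1) + (1) + (1) + (1) + (1) + (1) + (1) + (1)] = 9/9 = 1.
(Exp terms are combined using exp(i*s)*conj(exp(i*t)) = exp(i*(s-t)), and sums of them are collapsed using the identity that for every m > 1 the m distinct m-th roots of unity sum to 0, e.g. 1 + exp(2*I*pi/3) + exp(-2*I*pi/3) = 0.)
A character is irreducible iff <chi, chi> = 1, so this representation is irreducible.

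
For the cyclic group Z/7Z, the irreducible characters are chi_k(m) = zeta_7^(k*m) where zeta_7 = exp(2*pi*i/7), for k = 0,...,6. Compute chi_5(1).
chi_5(1) = zeta_7^5 = exp(-4*I*pi/7)

Why: chi_5(1) = zeta_7^(5*1) = zeta_7^5. Since zeta_7^7 = 1, this equals zeta_7^5 = exp(2*pi*i*5/7) = exp(-4*I*pi/7).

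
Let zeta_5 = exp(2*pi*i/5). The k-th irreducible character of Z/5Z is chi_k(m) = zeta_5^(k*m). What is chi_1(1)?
chi_1(1) = zeta_5^1 = exp(2*I*pi/5)

chi_1(1) = zeta_5^(1*1) = zeta_5^1. Since zeta_5^5 = 1, this equals zeta_5^1 = exp(2*pi*i*1/5) = exp(2*I*pi/5).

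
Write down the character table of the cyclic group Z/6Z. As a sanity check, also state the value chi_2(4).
Character table of Z/6Z (irreps indexed chi_0,...,chi_5 with chi_k(m) = zeta_6^(k*m), zeta_6 = exp(2*pi*i/6)):
  irrep \ class  {0} (size 1)  {1} (size 1)    {2} (size 1)    {3} (size 1)  {4} (size 1)    {5} (size 1)  
  chi_0          1             1               1               1             1               1             
  chi_1          1             exp(I*pi/3)     exp(2*I*pi/3)   -1            exp(-2*I*pi/3)  exp(-I*pi/3)  
  chi_2          1             exp(2*I*pi/3)   exp(-2*I*pi/3)  1             exp(2*I*pi/3)   exp(-2*I*pi/3)
  chi_3          1             -1              1               -1            1               -1            
  chi_4          1             exp(-2*I*pi/3)  exp(2*I*pi/3)   1             exp(-2*I*pi/3)  exp(2*I*pi/3) 
  chi_5          1             exp(-I*pi/3)    exp(-2*I*pi/3)  -1            exp(2*I*pi/3)   exp(I*pi/3)   

Spot check: chi_2(4) = zeta_6^(2*4) = zeta_6^8 = exp(2*I*pi/3).

Justification: Z/6Z is abelian, so all 6 irreducible complex representations are 1-dimensional. They are given by chi_k(m) = zeta_6^(k*m) for k = 0,...,5. Row orthogonality: sum_m chi_k(m) conj(chi_l(m)) = 6 * [k = l].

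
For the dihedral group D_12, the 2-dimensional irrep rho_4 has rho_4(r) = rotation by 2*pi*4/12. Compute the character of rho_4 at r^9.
chi_{rho_4}(r^9) = 2*cos(2*pi*4*9/12) = 2

Solution. rho_4(r^9) is rotation by angle 2*pi*4*9/12, whose trace is 2*cos(2*pi*4*9/12) = 2.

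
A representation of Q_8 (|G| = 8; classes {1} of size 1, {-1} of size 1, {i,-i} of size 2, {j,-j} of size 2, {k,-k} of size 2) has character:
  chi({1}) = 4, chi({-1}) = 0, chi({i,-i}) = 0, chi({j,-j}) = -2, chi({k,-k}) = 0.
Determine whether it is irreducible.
Not irreducible (reducible): <chi, chi> = 3 > 1.

Details: <chi, chi> = (1/|G|) sum_C |C| * |chi(C)|^2 = (1/8)[1*|4|^2 + 1*|0|^2 + 2*|0|^2 + 2*|-2|^2 + 2*|0|^2]
  = (1/8)[(16) + (0) + (0) + (8) + (0)] = 24/8 = 3.
A character is irreducible iff <chi, chi> = 1, so this representation is reducible.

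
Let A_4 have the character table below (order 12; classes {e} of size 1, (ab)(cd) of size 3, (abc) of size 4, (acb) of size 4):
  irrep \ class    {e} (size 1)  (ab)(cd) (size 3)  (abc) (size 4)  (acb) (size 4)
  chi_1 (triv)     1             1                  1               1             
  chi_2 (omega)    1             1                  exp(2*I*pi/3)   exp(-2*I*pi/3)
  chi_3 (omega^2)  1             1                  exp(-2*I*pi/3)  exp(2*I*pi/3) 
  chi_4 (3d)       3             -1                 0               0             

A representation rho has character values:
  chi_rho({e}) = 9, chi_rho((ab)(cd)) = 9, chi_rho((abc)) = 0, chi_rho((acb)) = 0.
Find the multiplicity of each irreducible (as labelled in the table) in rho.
Multiplicities: chi_1: 3, chi_2: 3, chi_3: 3, chi_4: 0.

Working: Use <chi_rho, chi> = (1/|G|) sum_C |C| * chi_rho(C) * conj(chi(C)) with |G| = 12 for each irreducible chi in the table:
  <chi_rho, chi_1> = (1/12)[1*(9)*conj(1) + 3*(9)*conj(1) + 4*(0)*conj(1) + 4*(0)*conj(1)]
      = (1/12)[(9) + (27) + (0) + (0)] = 36/12 = 3
  <chi_rho, chi_2> = (1/12)[1*(9)*conj(1) + 3*(9)*conj(1) + 4*(0)*conj(exp(2*I*pi/3)) + 4*(0)*conj(exp(-2*I*pi/3))]
      = (1/12)[(9) + (27) + (0) + (0)] = 36/12 = 3
  <chi_rho, chi_3> = (1/12)[1*(9)*conj(1) + 3*(9)*conj(1) + 4*(0)*conj(exp(-2*I*pi/3)) + 4*(0)*conj(exp(2*I*pi/3))]
      = (1/12)[(9) + (27) + (0) + (0)] = 36/12 = 3
  <chi_rho, chi_4> = (1/12)[1*(9)*conj(3) + 3*(9)*conj(-1) + 4*(0)*conj(0) + 4*(0)*conj(0)]
      = (1/12)[(27) + (-27) + (0) + (0)] = 0/12 = 0
(Exp terms are combined using exp(i*s)*conj(exp(i*t)) = exp(i*(s-t)), and sums of them are collapsed using the identity that for every m > 1 the m distinct m-th roots of unity sum to 0, e.g. 1 + exp(2*I*pi/3) + exp(-2*I*pi/3) = 0.)
Dimension check: dim(rho) = sum (mult * dim) = 3*1 + 3*1 + 3*1 + 0*3 = 9 = chi_rho(e) = 9.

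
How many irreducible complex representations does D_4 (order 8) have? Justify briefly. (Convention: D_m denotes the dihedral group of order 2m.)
5

Explanation: The number of irreducible complex representations of a finite group equals its number of conjugacy classes. D_4 has 5 conjugacy classes (n/2 + 3 for n even), so D_4 (order 8) has exactly 5 irreducible complex representations.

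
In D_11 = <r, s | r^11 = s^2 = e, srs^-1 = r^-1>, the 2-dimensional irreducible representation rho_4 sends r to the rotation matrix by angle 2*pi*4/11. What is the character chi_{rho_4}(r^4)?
chi_{rho_4}(r^4) = 2*cos(2*pi*4*4/11) = -2*cos(pi/11)

Working: rho_4(r^4) is rotation by angle 2*pi*4*4/11, whose trace is 2*cos(2*pi*4*4/11) = -2*cos(pi/11).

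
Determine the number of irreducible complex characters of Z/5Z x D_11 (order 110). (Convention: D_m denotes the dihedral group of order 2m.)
35

Explanation: The number of irreducible complex representations of a finite group equals its number of conjugacy classes. For a direct product, #classes(G x H) = #classes(G) * #classes(H). Z/5Z has 5 classes (abelian), D_11 has 7 classes, so 5 * 7 = 35, so Z/5Z x D_11 (order 110) has exactly 35 irreducible complex representations.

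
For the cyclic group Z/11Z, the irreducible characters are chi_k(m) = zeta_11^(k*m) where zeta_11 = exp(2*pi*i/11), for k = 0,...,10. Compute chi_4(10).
chi_4(10) = zeta_11^40 = exp(-8*I*pi/11)

Why: chi_4(10) = zeta_11^(4*10) = zeta_11^40. Since zeta_11^11 = 1, this equals zeta_11^7 = exp(2*pi*i*7/11) = exp(-8*I*pi/11).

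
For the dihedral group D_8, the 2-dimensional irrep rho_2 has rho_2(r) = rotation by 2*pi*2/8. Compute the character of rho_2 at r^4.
chi_{rho_2}(r^4) = 2*cos(2*pi*2*4/8) = 2

Reasoning: rho_2(r^4) is rotation by angle 2*pi*2*4/8, whose trace is 2*cos(2*pi*2*4/8) = 2.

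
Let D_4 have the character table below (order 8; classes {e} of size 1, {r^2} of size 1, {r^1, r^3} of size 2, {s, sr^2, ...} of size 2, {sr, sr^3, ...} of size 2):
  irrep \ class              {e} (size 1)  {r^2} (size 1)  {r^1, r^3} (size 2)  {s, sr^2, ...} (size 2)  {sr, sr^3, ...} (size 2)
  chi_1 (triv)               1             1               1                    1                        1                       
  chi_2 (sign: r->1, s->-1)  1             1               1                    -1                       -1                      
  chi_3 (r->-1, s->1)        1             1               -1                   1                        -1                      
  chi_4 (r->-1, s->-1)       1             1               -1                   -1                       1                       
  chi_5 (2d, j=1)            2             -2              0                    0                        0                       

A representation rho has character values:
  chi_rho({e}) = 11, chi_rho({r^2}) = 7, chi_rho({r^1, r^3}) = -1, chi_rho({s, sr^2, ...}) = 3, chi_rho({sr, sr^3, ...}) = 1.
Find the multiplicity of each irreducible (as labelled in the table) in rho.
Multiplicities: chi_1: 3, chi_2: 1, chi_3: 3, chi_4: 2, chi_5: 1.

Solution. Use <chi_rho, chi> = (1/|G|) sum_C |C| * chi_rho(C) * conj(chi(C)) with |G| = 8 for each irreducible chi in the table:
  <chi_rho, chi_1> = (1/8)[1*(11)*conj(1) + 1*(7)*conj(1) + 2*(-1)*conj(1) + 2*(3)*conj(1) + 2*(1)*conj(1)]
      = (1/8)[(11) + (7) + (-2) + (6) + (2)] = 24/8 = 3
  <chi_rho, chi_2> = (1/8)[1*(11)*conj(1) + 1*(7)*conj(1) + 2*(-1)*conj(1) + 2*(3)*conj(-1) + 2*(1)*conj(-1)]
      = (1/8)[(11) + (7) + (-2) + (-6) + (-2)] = 8/8 = 1
  <chi_rho, chi_3> = (1/8)[1*(11)*conj(1) + 1*(7)*conj(1) + 2*(-1)*conj(-1) + 2*(3)*conj(1) + 2*(1)*conj(-1)]
      = (1/8)[(11) + (7) + (2) + (6) + (-2)] = 24/8 = 3
  <chi_rho, chi_4> = (1/8)[1*(11)*conj(1) + 1*(7)*conj(1) + 2*(-1)*conj(-1) + 2*(3)*conj(-1) + 2*(1)*conj(1)]
      = (1/8)[(11) + (7) + (2) + (-6) + (2)] = 16/8 = 2
  <chi_rho, chi_5> = (1/8)[1*(11)*conj(2) + 1*(7)*conj(-2) + 2*(-1)*conj(0) + 2*(3)*conj(0) + 2*(1)*conj(0)]
      = (1/8)[(22) + (-14) + (0) + (0) + (0)] = 8/8 = 1
Dimension check: dim(rho) = sum (mult * dim) = 3*1 + 1*1 + 3*1 + 2*1 + 1*2 = 11 = chi_rho(e) = 11.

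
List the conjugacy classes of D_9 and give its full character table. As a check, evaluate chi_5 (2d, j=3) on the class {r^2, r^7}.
Conjugacy classes: {e} of size 1, {r^1, r^8} of size 2, {r^2, r^7} of size 2, {r^3, r^6} of size 2, {r^4, r^5} of size 2, {s, sr, ..., sr^8} of size 9.
Character table:
  irrep \ class              {e} (size 1)  {r^1, r^8} (size 2)  {r^2, r^7} (size 2)  {r^3, r^6} (size 2)  {r^4, r^5} (size 2)  {s, sr, ..., sr^8} (size 9)
  chi_1 (triv)               1             1                    1                    1                    1                    1                          
  chi_2 (sign: r->1, s->-1)  1             1                    1                    1                    1                    -1                         
  chi_3 (2d, j=1)            2             2*cos(2*pi/9)        2*cos(4*pi/9)        -1                   -2*cos(pi/9)         0                          
  chi_4 (2d, j=2)            2             2*cos(4*pi/9)        -2*cos(pi/9)         -1                   2*cos(2*pi/9)        0                          
  chi_5 (2d, j=3)            2             -1                   -1                   2                    -1                   0                          
  chi_6 (2d, j=4)            2             -2*cos(pi/9)         2*cos(2*pi/9)        -1                   2*cos(4*pi/9)        0                          

Spot check: chi_5 (2d, j=3) on {r^2, r^7} = -1.

Argument: D_9 has order 2*9 = 18 with 6 conjugacy classes, hence 6 irreducibles. Sum of squared dims 1 + 1 + 4 + 4 + 4 + 4 = 18 = |G|. Linear characters come from the abelianisation; the 2-dimensional irreps have character r^k -> 2*cos(2*pi*j*k/9), reflections -> 0.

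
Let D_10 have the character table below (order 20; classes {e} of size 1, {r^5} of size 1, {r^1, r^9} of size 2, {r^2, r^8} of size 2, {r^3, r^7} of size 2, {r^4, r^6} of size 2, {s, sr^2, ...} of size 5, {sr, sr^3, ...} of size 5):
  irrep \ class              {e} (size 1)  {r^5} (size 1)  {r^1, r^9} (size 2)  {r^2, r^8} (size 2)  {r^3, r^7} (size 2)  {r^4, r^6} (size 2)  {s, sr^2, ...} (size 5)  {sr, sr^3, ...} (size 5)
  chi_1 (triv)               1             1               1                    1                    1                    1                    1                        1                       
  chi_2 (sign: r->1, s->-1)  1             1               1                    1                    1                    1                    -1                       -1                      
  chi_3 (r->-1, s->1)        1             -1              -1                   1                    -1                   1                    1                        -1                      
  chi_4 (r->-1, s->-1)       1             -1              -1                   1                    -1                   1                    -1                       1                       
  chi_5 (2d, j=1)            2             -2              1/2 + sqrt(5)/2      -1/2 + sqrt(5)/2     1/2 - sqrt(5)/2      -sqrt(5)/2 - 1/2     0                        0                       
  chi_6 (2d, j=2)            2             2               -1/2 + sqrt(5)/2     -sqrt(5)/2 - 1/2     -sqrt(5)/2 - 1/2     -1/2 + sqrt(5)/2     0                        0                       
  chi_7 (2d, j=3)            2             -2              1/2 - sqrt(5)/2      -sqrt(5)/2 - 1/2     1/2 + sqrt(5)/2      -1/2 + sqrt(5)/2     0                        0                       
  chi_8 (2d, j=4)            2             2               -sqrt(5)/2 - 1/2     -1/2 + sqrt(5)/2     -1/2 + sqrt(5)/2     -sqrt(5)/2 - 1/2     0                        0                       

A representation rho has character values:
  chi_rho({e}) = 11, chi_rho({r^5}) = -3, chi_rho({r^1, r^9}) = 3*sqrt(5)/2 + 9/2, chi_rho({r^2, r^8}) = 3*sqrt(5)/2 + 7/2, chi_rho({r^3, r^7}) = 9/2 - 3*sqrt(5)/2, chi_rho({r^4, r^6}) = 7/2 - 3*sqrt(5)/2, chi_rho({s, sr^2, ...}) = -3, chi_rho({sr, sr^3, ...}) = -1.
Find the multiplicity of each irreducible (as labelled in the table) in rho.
Multiplicities: chi_1: 1, chi_2: 3, chi_3: 0, chi_4: 1, chi_5: 3, chi_6: 0, chi_7: 0, chi_8: 0.

Derivation: Use <chi_rho, chi> = (1/|G|) sum_C |C| * chi_rho(C) * conj(chi(C)) with |G| = 20 for each irreducible chi in the table:
  <chi_rho, chi_1> = (1/20)[1*(11)*conj(1) + 1*(-3)*conj(1) + 2*(3*sqrt(5)/2 + 9/2)*conj(1) + 2*(3*sqrt(5)/2 + 7/2)*conj(1) + 2*(9/2 - 3*sqrt(5)/2)*conj(1) + 2*(7/2 - 3*sqrt(5)/2)*conj(1) + 5*(-3)*conj(1) + 5*(-1)*conj(1)]
      = (1/20)[(11) + (-3) + (3*sqrt(5) + 9) + (3*sqrt(5) + 7) + (9 - 3*sqrt(5)) + (7 - 3*sqrt(5)) + (-15) + (-5)] = 20/20 = 1
  <chi_rho, chi_2> = (1/20)[1*(11)*conj(1) + 1*(-3)*conj(1) + 2*(3*sqrt(5)/2 + 9/2)*conj(1) + 2*(3*sqrt(5)/2 + 7/2)*conj(1) + 2*(9/2 - 3*sqrt(5)/2)*conj(1) + 2*(7/2 - 3*sqrt(5)/2)*conj(1) + 5*(-3)*conj(-1) + 5*(-1)*conj(-1)]
      = (1/20)[(11) + (-3) + (3*sqrt(5) + 9) + (3*sqrt(5) + 7) + (9 - 3*sqrt(5)) + (7 - 3*sqrt(5)) + (15) + (5)] = 60/20 = 3
  <chi_rho, chi_3> = (1/20)[1*(11)*conj(1) + 1*(-3)*conj(-1) + 2*(3*sqrt(5)/2 + 9/2)*conj(-1) + 2*(3*sqrt(5)/2 + 7/2)*conj(1) + 2*(9/2 - 3*sqrt(5)/2)*conj(-1) + 2*(7/2 - 3*sqrt(5)/2)*conj(1) + 5*(-3)*conj(1) + 5*(-1)*conj(-1)]
      = (1/20)[(11) + (3) + (-9 - 3*sqrt(5)) + (3*sqrt(5) + 7) + (-9 + 3*sqrt(5)) + (7 - 3*sqrt(5)) + (-15) + (5)] = 0/20 = 0
  <chi_rho, chi_4> = (1/20)[1*(11)*conj(1) + 1*(-3)*conj(-1) + 2*(3*sqrt(5)/2 + 9/2)*conj(-1) + 2*(3*sqrt(5)/2 + 7/2)*conj(1) + 2*(9/2 - 3*sqrt(5)/2)*conj(-1) + 2*(7/2 - 3*sqrt(5)/2)*conj(1) + 5*(-3)*conj(-1) + 5*(-1)*conj(1)]
      = (1/20)[(11) + (3) + (-9 - 3*sqrt(5)) + (3*sqrt(5) + 7) + (-9 + 3*sqrt(5)) + (7 - 3*sqrt(5)) + (15) + (-5)] = 20/20 = 1
  <chi_rho, chi_5> = (1/20)[1*(11)*conj(2) + 1*(-3)*conj(-2) + 2*(3*sqrt(5)/2 + 9/2)*conj(1/2 + sqrt(5)/2) + 2*(3*sqrt(5)/2 + 7/2)*conj(-1/2 + sqrt(5)/2) + 2*(9/2 - 3*sqrt(5)/2)*conj(1/2 - sqrt(5)/2) + 2*(7/2 - 3*sqrt(5)/2)*conj(-sqrt(5)/2 - 1/2) + 5*(-3)*conj(0) + 5*(-1)*conj(0)]
      = (1/20)[(22) + (6) + (12 + 6*sqrt(5)) + (4 + 2*sqrt(5)) + (12 - 6*sqrt(5)) + (4 - 2*sqrt(5)) + (0) + (0)] = 60/20 = 3
  <chi_rho, chi_6> = (1/20)[1*(11)*conj(2) + 1*(-3)*conj(2) + 2*(3*sqrt(5)/2 + 9/2)*conj(-1/2 + sqrt(5)/2) + 2*(3*sqrt(5)/2 + 7/2)*conj(-sqrt(5)/2 - 1/2) + 2*(9/2 - 3*sqrt(5)/2)*conj(-sqrt(5)/2 - 1/2) + 2*(7/2 - 3*sqrt(5)/2)*conj(-1/2 + sqrt(5)/2) + 5*(-3)*conj(0) + 5*(-1)*conj(0)]
      = (1/20)[(22) + (-6) + (3 + 3*sqrt(5)) + (-5*sqrt(5) - 11) + (3 - 3*sqrt(5)) + (-11 + 5*sqrt(5)) + (0) + (0)] = 0/20 = 0
  <chi_rho, chi_7> = (1/20)[1*(11)*conj(2) + 1*(-3)*conj(-2) + 2*(3*sqrt(5)/2 + 9/2)*conj(1/2 - sqrt(5)/2) + 2*(3*sqrt(5)/2 + 7/2)*conj(-sqrt(5)/2 - 1/2) + 2*(9/2 - 3*sqrt(5)/2)*conj(1/2 + sqrt(5)/2) + 2*(7/2 - 3*sqrt(5)/2)*conj(-1/2 + sqrt(5)/2) + 5*(-3)*conj(0) + 5*(-1)*conj(0)]
      = (1/20)[(22) + (6) + (-3*sqrt(5) - 3) + (-5*sqrt(5) - 11) + (-3 + 3*sqrt(5)) + (-11 + 5*sqrt(5)) + (0) + (0)] = 0/20 = 0
  <chi_rho, chi_8> = (1/20)[1*(11)*conj(2) + 1*(-3)*conj(2) + 2*(3*sqrt(5)/2 + 9/2)*conj(-sqrt(5)/2 - 1/2) + 2*(3*sqrt(5)/2 + 7/2)*conj(-1/2 + sqrt(5)/2) + 2*(9/2 - 3*sqrt(5)/2)*conj(-1/2 + sqrt(5)/2) + 2*(7/2 - 3*sqrt(5)/2)*conj(-sqrt(5)/2 - 1/2) + 5*(-3)*conj(0) + 5*(-1)*conj(0)]
      = (1/20)[(22) + (-6) + (-6*sqrt(5) - 12) + (4 + 2*sqrt(5)) + (-12 + 6*sqrt(5)) + (4 - 2*sqrt(5)) + (0) + (0)] = 0/20 = 0
Dimension check: dim(rho) = sum (mult * dim) = 1*1 + 3*1 + 0*1 + 1*1 + 3*2 + 0*2 + 0*2 + 0*2 = 11 = chi_rho(e) = 11.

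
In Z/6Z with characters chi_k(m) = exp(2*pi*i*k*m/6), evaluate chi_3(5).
chi_3(5) = zeta_6^15 = -1

Working: chi_3(5) = zeta_6^(3*5) = zeta_6^15. Since zeta_6^6 = 1, this equals zeta_6^3 = exp(2*pi*i*3/6) = -1.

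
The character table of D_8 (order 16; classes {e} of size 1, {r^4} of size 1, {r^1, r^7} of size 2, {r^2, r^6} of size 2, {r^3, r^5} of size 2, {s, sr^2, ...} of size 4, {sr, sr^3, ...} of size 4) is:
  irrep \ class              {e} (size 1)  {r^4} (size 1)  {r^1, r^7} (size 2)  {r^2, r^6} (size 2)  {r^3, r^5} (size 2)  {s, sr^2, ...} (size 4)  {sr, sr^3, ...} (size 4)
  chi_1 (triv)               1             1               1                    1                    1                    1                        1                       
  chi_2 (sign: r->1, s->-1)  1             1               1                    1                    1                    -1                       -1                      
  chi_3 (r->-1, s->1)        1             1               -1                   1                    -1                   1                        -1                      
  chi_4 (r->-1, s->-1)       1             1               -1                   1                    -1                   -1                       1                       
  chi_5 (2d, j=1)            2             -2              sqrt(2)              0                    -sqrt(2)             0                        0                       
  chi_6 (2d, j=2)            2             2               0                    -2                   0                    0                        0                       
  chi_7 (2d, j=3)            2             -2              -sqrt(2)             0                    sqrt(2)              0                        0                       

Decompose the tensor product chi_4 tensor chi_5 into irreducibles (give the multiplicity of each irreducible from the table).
chi_4 tensor chi_5 = chi_7 (all other irreducibles have multiplicity 0).

Working: The character of a tensor product is the pointwise product (chi_4 * chi_5)(C) = chi_4(C) * chi_5(C):
  {e}: (1)*(2), {r^4}: (1)*(-2), {r^1, r^7}: (-1)*(sqrt(2)), {r^2, r^6}: (1)*(0), {r^3, r^5}: (-1)*(-sqrt(2)), {s, sr^2, ...}: (-1)*(0), {sr, sr^3, ...}: (1)*(0)
so (chi_4 * chi_5) takes values
  {e} -> 2, {r^4} -> -2, {r^1, r^7} -> -sqrt(2), {r^2, r^6} -> 0, {r^3, r^5} -> sqrt(2), {s, sr^2, ...} -> 0, {sr, sr^3, ...} -> 0.
Now take the inner product of this character with each irreducible chi from the table, <chi_4*chi_5, chi> = (1/16) sum_C |C| (chi_4*chi_5)(C) conj(chi(C)):
  <chi_4*chi_5, chi_1> = (1/16)[1*(2)*conj(1) + 1*(-2)*conj(1) + 2*(-sqrt(2))*conj(1) + 2*(0)*conj(1) + 2*(sqrt(2))*conj(1) + 4*(0)*conj(1) + 4*(0)*conj(1)]
      = (1/16)[(2) + (-2) + (-2*sqrt(2)) + (0) + (2*sqrt(2)) + (0) + (0)] = 0/16 = 0
  <chi_4*chi_5, chi_2> = (1/16)[1*(2)*conj(1) + 1*(-2)*conj(1) + 2*(-sqrt(2))*conj(1) + 2*(0)*conj(1) + 2*(sqrt(2))*conj(1) + 4*(0)*conj(-1) + 4*(0)*conj(-1)]
      = (1/16)[(2) + (-2) + (-2*sqrt(2)) + (0) + (2*sqrt(2)) + (0) + (0)] = 0/16 = 0
  <chi_4*chi_5, chi_3> = (1/16)[1*(2)*conj(1) + 1*(-2)*conj(1) + 2*(-sqrt(2))*conj(-1) + 2*(0)*conj(1) + 2*(sqrt(2))*conj(-1) + 4*(0)*conj(1) + 4*(0)*conj(-1)]
      = (1/16)[(2) + (-2) + (2*sqrt(2)) + (0) + (-2*sqrt(2)) + (0) + (0)] = 0/16 = 0
  <chi_4*chi_5, chi_4> = (1/16)[1*(2)*conj(1) + 1*(-2)*conj(1) + 2*(-sqrt(2))*conj(-1) + 2*(0)*conj(1) + 2*(sqrt(2))*conj(-1) + 4*(0)*conj(-1) + 4*(0)*conj(1)]
      = (1/16)[(2) + (-2) + (2*sqrt(2)) + (0) + (-2*sqrt(2)) + (0) + (0)] = 0/16 = 0
  <chi_4*chi_5, chi_5> = (1/16)[1*(2)*conj(2) + 1*(-2)*conj(-2) + 2*(-sqrt(2))*conj(sqrt(2)) + 2*(0)*conj(0) + 2*(sqrt(2))*conj(-sqrt(2)) + 4*(0)*conj(0) + 4*(0)*conj(0)]
      = (1/16)[(4) + (4) + (-4) + (0) + (-4) + (0) + (0)] = 0/16 = 0
  <chi_4*chi_5, chi_6> = (1/16)[1*(2)*conj(2) + 1*(-2)*conj(2) + 2*(-sqrt(2))*conj(0) + 2*(0)*conj(-2) + 2*(sqrt(2))*conj(0) + 4*(0)*conj(0) + 4*(0)*conj(0)]
      = (1/16)[(4) + (-4) + (0) + (0) + (0) + (0) + (0)] = 0/16 = 0
  <chi_4*chi_5, chi_7> = (1/16)[1*(2)*conj(2) + 1*(-2)*conj(-2) + 2*(-sqrt(2))*conj(-sqrt(2)) + 2*(0)*conj(0) + 2*(sqrt(2))*conj(sqrt(2)) + 4*(0)*conj(0) + 4*(0)*conj(0)]
      = (1/16)[(4) + (4) + (4) + (0) + (4) + (0) + (0)] = 16/16 = 1
Hence the multiplicities are chi_7: 1. Dimension check: dim(chi_4)*dim(chi_5) = 1*2 = 2 and sum (mult * dim) = 1*2 = 2.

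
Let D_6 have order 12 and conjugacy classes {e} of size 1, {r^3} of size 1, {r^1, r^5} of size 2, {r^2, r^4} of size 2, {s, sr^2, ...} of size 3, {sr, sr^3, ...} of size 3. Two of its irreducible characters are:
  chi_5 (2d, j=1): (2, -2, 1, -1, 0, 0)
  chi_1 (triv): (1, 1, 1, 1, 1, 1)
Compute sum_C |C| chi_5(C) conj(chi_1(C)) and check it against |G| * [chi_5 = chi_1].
Sum = 0; so <chi_5, chi_1> = 0 (distinct irreducibles are orthogonal).

Working: Compute term by term over conjugacy classes (|C| * chi_5(C) * conj(chi_1(C))):
  1*(2)*conj(1) + 1*(-2)*conj(1) + 2*(1)*conj(1) + 2*(-1)*conj(1) + 3*(0)*conj(1) + 3*(0)*conj(1)
  = (2) + (-2) + (2) + (-2) + (0) + (0)
  = 0.
Dividing by |G| = 12 gives 0/12 = 0, matching the row-orthogonality relation <chi_5, chi_1> = [chi_5 = chi_1].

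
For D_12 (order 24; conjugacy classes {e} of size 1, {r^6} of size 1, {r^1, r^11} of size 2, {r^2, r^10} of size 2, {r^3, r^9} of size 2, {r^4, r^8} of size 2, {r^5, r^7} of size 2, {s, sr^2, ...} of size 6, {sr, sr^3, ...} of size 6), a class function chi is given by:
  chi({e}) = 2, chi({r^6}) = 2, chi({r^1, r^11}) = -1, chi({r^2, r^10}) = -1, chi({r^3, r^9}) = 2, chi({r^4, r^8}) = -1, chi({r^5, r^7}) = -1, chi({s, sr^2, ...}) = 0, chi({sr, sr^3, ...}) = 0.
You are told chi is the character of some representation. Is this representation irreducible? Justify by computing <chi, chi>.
Irreducible: <chi, chi> = 1.

Justification: <chi, chi> = (1/|G|) sum_C |C| * |chi(C)|^2 = (1/24)[1*|2|^2 + 1*|2|^2 + 2*|-1|^2 + 2*|-1|^2 + 2*|2|^2 + 2*|-1|^2 + 2*|-1|^2 + 6*|0|^2 + 6*|0|^2]
  = (1/24)[(4) + (4) + (2) + (2) + (8) + (2) + (2) + (0) + (0)] = 24/24 = 1.
A character is irreducible iff <chi, chi> = 1, so this representation is irreducible.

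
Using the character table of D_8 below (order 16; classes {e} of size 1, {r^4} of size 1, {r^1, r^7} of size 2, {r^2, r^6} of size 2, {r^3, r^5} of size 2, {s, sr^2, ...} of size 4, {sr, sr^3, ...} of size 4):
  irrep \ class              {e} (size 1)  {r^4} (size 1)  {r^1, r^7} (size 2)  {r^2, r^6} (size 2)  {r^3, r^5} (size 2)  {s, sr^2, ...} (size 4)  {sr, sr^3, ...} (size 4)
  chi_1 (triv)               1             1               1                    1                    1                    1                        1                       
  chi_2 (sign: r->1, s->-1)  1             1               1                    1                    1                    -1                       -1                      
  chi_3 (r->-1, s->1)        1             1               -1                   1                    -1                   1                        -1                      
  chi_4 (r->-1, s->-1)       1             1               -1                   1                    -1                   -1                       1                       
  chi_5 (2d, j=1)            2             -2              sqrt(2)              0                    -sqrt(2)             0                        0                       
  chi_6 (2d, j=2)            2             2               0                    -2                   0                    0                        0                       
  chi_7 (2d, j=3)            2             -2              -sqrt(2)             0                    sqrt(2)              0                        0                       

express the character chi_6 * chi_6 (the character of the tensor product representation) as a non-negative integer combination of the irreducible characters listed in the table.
chi_6 tensor chi_6 = chi_1 + chi_2 + chi_3 + chi_4 (all other irreducibles have multiplicity 0).

Justification: The character of a tensor product is the pointwise product (chi_6 * chi_6)(C) = chi_6(C) * chi_6(C):
  {e}: (2)*(2), {r^4}: (2)*(2), {r^1, r^7}: (0)*(0), {r^2, r^6}: (-2)*(-2), {r^3, r^5}: (0)*(0), {s, sr^2, ...}: (0)*(0), {sr, sr^3, ...}: (0)*(0)
so (chi_6 * chi_6) takes values
  {e} -> 4, {r^4} -> 4, {r^1, r^7} -> 0, {r^2, r^6} -> 4, {r^3, r^5} -> 0, {s, sr^2, ...} -> 0, {sr, sr^3, ...} -> 0.
Now take the inner product of this character with each irreducible chi from the table, <chi_6*chi_6, chi> = (1/16) sum_C |C| (chi_6*chi_6)(C) conj(chi(C)):
  <chi_6*chi_6, chi_1> = (1/16)[1*(4)*conj(1) + 1*(4)*conj(1) + 2*(0)*conj(1) + 2*(4)*conj(1) + 2*(0)*conj(1) + 4*(0)*conj(1) + 4*(0)*conj(1)]
      = (1/16)[(4) + (4) + (0) + (8) + (0) + (0) + (0)] = 16/16 = 1
  <chi_6*chi_6, chi_2> = (1/16)[1*(4)*conj(1) + 1*(4)*conj(1) + 2*(0)*conj(1) + 2*(4)*conj(1) + 2*(0)*conj(1) + 4*(0)*conj(-1) + 4*(0)*conj(-1)]
      = (1/16)[(4) + (4) + (0) + (8) + (0) + (0) + (0)] = 16/16 = 1
  <chi_6*chi_6, chi_3> = (1/16)[1*(4)*conj(1) + 1*(4)*conj(1) + 2*(0)*conj(-1) + 2*(4)*conj(1) + 2*(0)*conj(-1) + 4*(0)*conj(1) + 4*(0)*conj(-1)]
      = (1/16)[(4) + (4) + (0) + (8) + (0) + (0) + (0)] = 16/16 = 1
  <chi_6*chi_6, chi_4> = (1/16)[1*(4)*conj(1) + 1*(4)*conj(1) + 2*(0)*conj(-1) + 2*(4)*conj(1) + 2*(0)*conj(-1) + 4*(0)*conj(-1) + 4*(0)*conj(1)]
      = (1/16)[(4) + (4) + (0) + (8) + (0) + (0) + (0)] = 16/16 = 1
  <chi_6*chi_6, chi_5> = (1/16)[1*(4)*conj(2) + 1*(4)*conj(-2) + 2*(0)*conj(sqrt(2)) + 2*(4)*conj(0) + 2*(0)*conj(-sqrt(2)) + 4*(0)*conj(0) + 4*(0)*conj(0)]
      = (1/16)[(8) + (-8) + (0) + (0) + (0) + (0) + (0)] = 0/16 = 0
  <chi_6*chi_6, chi_6> = (1/16)[1*(4)*conj(2) + 1*(4)*conj(2) + 2*(0)*conj(0) + 2*(4)*conj(-2) + 2*(0)*conj(0) + 4*(0)*conj(0) + 4*(0)*conj(0)]
      = (1/16)[(8) + (8) + (0) + (-16) + (0) + (0) + (0)] = 0/16 = 0
  <chi_6*chi_6, chi_7> = (1/16)[1*(4)*conj(2) + 1*(4)*conj(-2) + 2*(0)*conj(-sqrt(2)) + 2*(4)*conj(0) + 2*(0)*conj(sqrt(2)) + 4*(0)*conj(0) + 4*(0)*conj(0)]
      = (1/16)[(8) + (-8) + (0) + (0) + (0) + (0) + (0)] = 0/16 = 0
Hence the multiplicities are chi_1: 1, chi_2: 1, chi_3: 1, chi_4: 1. Dimension check: dim(chi_6)*dim(chi_6) = 2*2 = 4 and sum (mult * dim) = 1*1 + 1*1 + 1*1 + 1*1 = 4.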